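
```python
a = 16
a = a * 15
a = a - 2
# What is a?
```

Trace (tracking a):
a = 16  # -> a = 16
a = a * 15  # -> a = 240
a = a - 2  # -> a = 238

Answer: 238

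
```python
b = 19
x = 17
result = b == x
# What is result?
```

Answer: False

Derivation:
Trace (tracking result):
b = 19  # -> b = 19
x = 17  # -> x = 17
result = b == x  # -> result = False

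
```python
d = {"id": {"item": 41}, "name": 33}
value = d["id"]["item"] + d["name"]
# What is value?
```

Trace (tracking value):
d = {'id': {'item': 41}, 'name': 33}  # -> d = {'id': {'item': 41}, 'name': 33}
value = d['id']['item'] + d['name']  # -> value = 74

Answer: 74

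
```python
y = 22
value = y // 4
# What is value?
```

Trace (tracking value):
y = 22  # -> y = 22
value = y // 4  # -> value = 5

Answer: 5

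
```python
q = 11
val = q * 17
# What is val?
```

Answer: 187

Derivation:
Trace (tracking val):
q = 11  # -> q = 11
val = q * 17  # -> val = 187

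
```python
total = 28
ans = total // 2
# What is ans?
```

Trace (tracking ans):
total = 28  # -> total = 28
ans = total // 2  # -> ans = 14

Answer: 14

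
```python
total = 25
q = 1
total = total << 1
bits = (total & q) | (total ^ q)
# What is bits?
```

Trace (tracking bits):
total = 25  # -> total = 25
q = 1  # -> q = 1
total = total << 1  # -> total = 50
bits = total & q | total ^ q  # -> bits = 51

Answer: 51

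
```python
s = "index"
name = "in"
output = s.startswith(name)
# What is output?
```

Answer: True

Derivation:
Trace (tracking output):
s = 'index'  # -> s = 'index'
name = 'in'  # -> name = 'in'
output = s.startswith(name)  # -> output = True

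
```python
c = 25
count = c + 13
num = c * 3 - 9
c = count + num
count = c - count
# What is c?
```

Answer: 104

Derivation:
Trace (tracking c):
c = 25  # -> c = 25
count = c + 13  # -> count = 38
num = c * 3 - 9  # -> num = 66
c = count + num  # -> c = 104
count = c - count  # -> count = 66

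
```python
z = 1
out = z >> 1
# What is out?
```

Trace (tracking out):
z = 1  # -> z = 1
out = z >> 1  # -> out = 0

Answer: 0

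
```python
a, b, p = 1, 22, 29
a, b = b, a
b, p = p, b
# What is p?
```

Answer: 1

Derivation:
Trace (tracking p):
a, b, p = (1, 22, 29)  # -> a = 1, b = 22, p = 29
a, b = (b, a)  # -> a = 22, b = 1
b, p = (p, b)  # -> b = 29, p = 1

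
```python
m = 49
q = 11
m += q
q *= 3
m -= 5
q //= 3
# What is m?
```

Answer: 55

Derivation:
Trace (tracking m):
m = 49  # -> m = 49
q = 11  # -> q = 11
m += q  # -> m = 60
q *= 3  # -> q = 33
m -= 5  # -> m = 55
q //= 3  # -> q = 11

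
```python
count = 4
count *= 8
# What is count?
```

Answer: 32

Derivation:
Trace (tracking count):
count = 4  # -> count = 4
count *= 8  # -> count = 32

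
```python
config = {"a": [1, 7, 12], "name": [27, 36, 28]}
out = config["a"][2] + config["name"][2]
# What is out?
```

Trace (tracking out):
config = {'a': [1, 7, 12], 'name': [27, 36, 28]}  # -> config = {'a': [1, 7, 12], 'name': [27, 36, 28]}
out = config['a'][2] + config['name'][2]  # -> out = 40

Answer: 40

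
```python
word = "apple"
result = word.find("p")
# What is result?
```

Trace (tracking result):
word = 'apple'  # -> word = 'apple'
result = word.find('p')  # -> result = 1

Answer: 1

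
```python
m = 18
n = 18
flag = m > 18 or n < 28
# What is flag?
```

Answer: True

Derivation:
Trace (tracking flag):
m = 18  # -> m = 18
n = 18  # -> n = 18
flag = m > 18 or n < 28  # -> flag = True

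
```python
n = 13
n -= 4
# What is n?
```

Trace (tracking n):
n = 13  # -> n = 13
n -= 4  # -> n = 9

Answer: 9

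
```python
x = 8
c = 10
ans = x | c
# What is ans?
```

Answer: 10

Derivation:
Trace (tracking ans):
x = 8  # -> x = 8
c = 10  # -> c = 10
ans = x | c  # -> ans = 10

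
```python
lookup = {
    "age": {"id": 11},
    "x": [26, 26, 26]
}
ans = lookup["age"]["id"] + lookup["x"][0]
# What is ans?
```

Answer: 37

Derivation:
Trace (tracking ans):
lookup = {'age': {'id': 11}, 'x': [26, 26, 26]}  # -> lookup = {'age': {'id': 11}, 'x': [26, 26, 26]}
ans = lookup['age']['id'] + lookup['x'][0]  # -> ans = 37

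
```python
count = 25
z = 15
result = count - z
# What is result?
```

Trace (tracking result):
count = 25  # -> count = 25
z = 15  # -> z = 15
result = count - z  # -> result = 10

Answer: 10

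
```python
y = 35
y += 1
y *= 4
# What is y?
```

Trace (tracking y):
y = 35  # -> y = 35
y += 1  # -> y = 36
y *= 4  # -> y = 144

Answer: 144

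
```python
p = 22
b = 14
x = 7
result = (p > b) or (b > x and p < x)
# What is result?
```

Answer: True

Derivation:
Trace (tracking result):
p = 22  # -> p = 22
b = 14  # -> b = 14
x = 7  # -> x = 7
result = p > b or (b > x and p < x)  # -> result = True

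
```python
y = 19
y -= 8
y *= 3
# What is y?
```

Answer: 33

Derivation:
Trace (tracking y):
y = 19  # -> y = 19
y -= 8  # -> y = 11
y *= 3  # -> y = 33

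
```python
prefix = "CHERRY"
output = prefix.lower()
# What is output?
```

Trace (tracking output):
prefix = 'CHERRY'  # -> prefix = 'CHERRY'
output = prefix.lower()  # -> output = 'cherry'

Answer: 'cherry'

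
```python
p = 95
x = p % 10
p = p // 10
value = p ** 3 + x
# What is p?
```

Trace (tracking p):
p = 95  # -> p = 95
x = p % 10  # -> x = 5
p = p // 10  # -> p = 9
value = p ** 3 + x  # -> value = 734

Answer: 9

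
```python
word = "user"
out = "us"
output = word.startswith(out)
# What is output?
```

Answer: True

Derivation:
Trace (tracking output):
word = 'user'  # -> word = 'user'
out = 'us'  # -> out = 'us'
output = word.startswith(out)  # -> output = True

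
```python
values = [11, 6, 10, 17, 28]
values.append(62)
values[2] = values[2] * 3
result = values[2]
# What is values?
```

Trace (tracking values):
values = [11, 6, 10, 17, 28]  # -> values = [11, 6, 10, 17, 28]
values.append(62)  # -> values = [11, 6, 10, 17, 28, 62]
values[2] = values[2] * 3  # -> values = [11, 6, 30, 17, 28, 62]
result = values[2]  # -> result = 30

Answer: [11, 6, 30, 17, 28, 62]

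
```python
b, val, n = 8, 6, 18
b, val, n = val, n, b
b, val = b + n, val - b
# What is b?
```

Answer: 14

Derivation:
Trace (tracking b):
b, val, n = (8, 6, 18)  # -> b = 8, val = 6, n = 18
b, val, n = (val, n, b)  # -> b = 6, val = 18, n = 8
b, val = (b + n, val - b)  # -> b = 14, val = 12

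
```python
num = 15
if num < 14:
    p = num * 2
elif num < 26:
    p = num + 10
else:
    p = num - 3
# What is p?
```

Answer: 25

Derivation:
Trace (tracking p):
num = 15  # -> num = 15
if num < 14:  # condition is False
elif num < 26:  # condition is True
    p = num + 10  # -> p = 25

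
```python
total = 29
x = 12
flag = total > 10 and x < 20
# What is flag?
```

Answer: True

Derivation:
Trace (tracking flag):
total = 29  # -> total = 29
x = 12  # -> x = 12
flag = total > 10 and x < 20  # -> flag = True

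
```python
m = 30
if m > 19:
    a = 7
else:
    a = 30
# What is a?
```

Answer: 7

Derivation:
Trace (tracking a):
m = 30  # -> m = 30
if m > 19:  # condition is True
    a = 7  # -> a = 7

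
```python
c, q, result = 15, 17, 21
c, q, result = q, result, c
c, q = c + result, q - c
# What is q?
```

Answer: 4

Derivation:
Trace (tracking q):
c, q, result = (15, 17, 21)  # -> c = 15, q = 17, result = 21
c, q, result = (q, result, c)  # -> c = 17, q = 21, result = 15
c, q = (c + result, q - c)  # -> c = 32, q = 4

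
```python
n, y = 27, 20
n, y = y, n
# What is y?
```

Trace (tracking y):
n, y = (27, 20)  # -> n = 27, y = 20
n, y = (y, n)  # -> n = 20, y = 27

Answer: 27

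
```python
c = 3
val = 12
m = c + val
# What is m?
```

Answer: 15

Derivation:
Trace (tracking m):
c = 3  # -> c = 3
val = 12  # -> val = 12
m = c + val  # -> m = 15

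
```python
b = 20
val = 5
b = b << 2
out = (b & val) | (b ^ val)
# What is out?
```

Trace (tracking out):
b = 20  # -> b = 20
val = 5  # -> val = 5
b = b << 2  # -> b = 80
out = b & val | b ^ val  # -> out = 85

Answer: 85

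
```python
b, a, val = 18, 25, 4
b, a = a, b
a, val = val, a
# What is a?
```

Trace (tracking a):
b, a, val = (18, 25, 4)  # -> b = 18, a = 25, val = 4
b, a = (a, b)  # -> b = 25, a = 18
a, val = (val, a)  # -> a = 4, val = 18

Answer: 4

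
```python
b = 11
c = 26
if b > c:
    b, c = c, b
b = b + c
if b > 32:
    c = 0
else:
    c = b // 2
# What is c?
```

Trace (tracking c):
b = 11  # -> b = 11
c = 26  # -> c = 26
if b > c:  # condition is False
b = b + c  # -> b = 37
if b > 32:  # condition is True
    c = 0  # -> c = 0

Answer: 0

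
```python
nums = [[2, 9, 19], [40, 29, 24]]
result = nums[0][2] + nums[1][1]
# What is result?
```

Answer: 48

Derivation:
Trace (tracking result):
nums = [[2, 9, 19], [40, 29, 24]]  # -> nums = [[2, 9, 19], [40, 29, 24]]
result = nums[0][2] + nums[1][1]  # -> result = 48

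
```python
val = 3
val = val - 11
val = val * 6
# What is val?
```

Answer: -48

Derivation:
Trace (tracking val):
val = 3  # -> val = 3
val = val - 11  # -> val = -8
val = val * 6  # -> val = -48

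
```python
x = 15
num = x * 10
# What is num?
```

Trace (tracking num):
x = 15  # -> x = 15
num = x * 10  # -> num = 150

Answer: 150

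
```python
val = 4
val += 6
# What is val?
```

Trace (tracking val):
val = 4  # -> val = 4
val += 6  # -> val = 10

Answer: 10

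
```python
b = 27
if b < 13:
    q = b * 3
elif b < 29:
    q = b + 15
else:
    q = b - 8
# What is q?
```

Trace (tracking q):
b = 27  # -> b = 27
if b < 13:  # condition is False
elif b < 29:  # condition is True
    q = b + 15  # -> q = 42

Answer: 42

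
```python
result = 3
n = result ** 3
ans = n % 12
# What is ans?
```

Answer: 3

Derivation:
Trace (tracking ans):
result = 3  # -> result = 3
n = result ** 3  # -> n = 27
ans = n % 12  # -> ans = 3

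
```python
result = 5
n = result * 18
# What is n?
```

Answer: 90

Derivation:
Trace (tracking n):
result = 5  # -> result = 5
n = result * 18  # -> n = 90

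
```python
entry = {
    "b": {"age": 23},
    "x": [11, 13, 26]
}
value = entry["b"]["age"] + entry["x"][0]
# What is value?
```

Answer: 34

Derivation:
Trace (tracking value):
entry = {'b': {'age': 23}, 'x': [11, 13, 26]}  # -> entry = {'b': {'age': 23}, 'x': [11, 13, 26]}
value = entry['b']['age'] + entry['x'][0]  # -> value = 34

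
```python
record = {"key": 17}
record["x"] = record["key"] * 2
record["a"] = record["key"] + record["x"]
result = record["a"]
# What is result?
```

Answer: 51

Derivation:
Trace (tracking result):
record = {'key': 17}  # -> record = {'key': 17}
record['x'] = record['key'] * 2  # -> record = {'key': 17, 'x': 34}
record['a'] = record['key'] + record['x']  # -> record = {'key': 17, 'x': 34, 'a': 51}
result = record['a']  # -> result = 51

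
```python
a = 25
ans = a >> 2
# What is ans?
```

Answer: 6

Derivation:
Trace (tracking ans):
a = 25  # -> a = 25
ans = a >> 2  # -> ans = 6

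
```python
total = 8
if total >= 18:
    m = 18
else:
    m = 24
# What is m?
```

Trace (tracking m):
total = 8  # -> total = 8
if total >= 18:  # condition is False
else:
    m = 24  # -> m = 24

Answer: 24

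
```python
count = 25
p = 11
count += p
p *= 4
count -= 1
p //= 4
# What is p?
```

Answer: 11

Derivation:
Trace (tracking p):
count = 25  # -> count = 25
p = 11  # -> p = 11
count += p  # -> count = 36
p *= 4  # -> p = 44
count -= 1  # -> count = 35
p //= 4  # -> p = 11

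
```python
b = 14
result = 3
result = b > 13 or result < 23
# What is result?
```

Answer: True

Derivation:
Trace (tracking result):
b = 14  # -> b = 14
result = 3  # -> result = 3
result = b > 13 or result < 23  # -> result = True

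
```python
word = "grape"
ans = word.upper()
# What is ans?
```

Trace (tracking ans):
word = 'grape'  # -> word = 'grape'
ans = word.upper()  # -> ans = 'GRAPE'

Answer: 'GRAPE'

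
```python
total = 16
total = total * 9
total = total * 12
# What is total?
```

Trace (tracking total):
total = 16  # -> total = 16
total = total * 9  # -> total = 144
total = total * 12  # -> total = 1728

Answer: 1728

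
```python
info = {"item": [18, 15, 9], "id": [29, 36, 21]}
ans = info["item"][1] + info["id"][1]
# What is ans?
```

Trace (tracking ans):
info = {'item': [18, 15, 9], 'id': [29, 36, 21]}  # -> info = {'item': [18, 15, 9], 'id': [29, 36, 21]}
ans = info['item'][1] + info['id'][1]  # -> ans = 51

Answer: 51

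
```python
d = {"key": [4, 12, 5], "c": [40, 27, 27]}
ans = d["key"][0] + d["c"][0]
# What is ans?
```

Trace (tracking ans):
d = {'key': [4, 12, 5], 'c': [40, 27, 27]}  # -> d = {'key': [4, 12, 5], 'c': [40, 27, 27]}
ans = d['key'][0] + d['c'][0]  # -> ans = 44

Answer: 44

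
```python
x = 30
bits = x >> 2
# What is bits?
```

Trace (tracking bits):
x = 30  # -> x = 30
bits = x >> 2  # -> bits = 7

Answer: 7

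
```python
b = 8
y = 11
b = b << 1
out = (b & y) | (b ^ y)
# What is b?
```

Answer: 16

Derivation:
Trace (tracking b):
b = 8  # -> b = 8
y = 11  # -> y = 11
b = b << 1  # -> b = 16
out = b & y | b ^ y  # -> out = 27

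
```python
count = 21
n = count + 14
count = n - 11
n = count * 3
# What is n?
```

Trace (tracking n):
count = 21  # -> count = 21
n = count + 14  # -> n = 35
count = n - 11  # -> count = 24
n = count * 3  # -> n = 72

Answer: 72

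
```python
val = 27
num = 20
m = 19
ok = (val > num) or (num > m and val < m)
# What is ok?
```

Answer: True

Derivation:
Trace (tracking ok):
val = 27  # -> val = 27
num = 20  # -> num = 20
m = 19  # -> m = 19
ok = val > num or (num > m and val < m)  # -> ok = True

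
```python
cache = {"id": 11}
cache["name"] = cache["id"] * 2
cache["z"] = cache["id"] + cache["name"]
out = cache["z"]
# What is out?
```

Trace (tracking out):
cache = {'id': 11}  # -> cache = {'id': 11}
cache['name'] = cache['id'] * 2  # -> cache = {'id': 11, 'name': 22}
cache['z'] = cache['id'] + cache['name']  # -> cache = {'id': 11, 'name': 22, 'z': 33}
out = cache['z']  # -> out = 33

Answer: 33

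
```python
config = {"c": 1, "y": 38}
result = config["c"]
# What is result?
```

Answer: 1

Derivation:
Trace (tracking result):
config = {'c': 1, 'y': 38}  # -> config = {'c': 1, 'y': 38}
result = config['c']  # -> result = 1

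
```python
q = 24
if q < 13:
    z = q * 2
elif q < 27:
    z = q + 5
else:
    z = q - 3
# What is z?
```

Answer: 29

Derivation:
Trace (tracking z):
q = 24  # -> q = 24
if q < 13:  # condition is False
elif q < 27:  # condition is True
    z = q + 5  # -> z = 29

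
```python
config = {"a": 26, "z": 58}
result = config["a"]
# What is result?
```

Answer: 26

Derivation:
Trace (tracking result):
config = {'a': 26, 'z': 58}  # -> config = {'a': 26, 'z': 58}
result = config['a']  # -> result = 26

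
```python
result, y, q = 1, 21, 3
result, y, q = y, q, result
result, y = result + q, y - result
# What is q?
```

Answer: 1

Derivation:
Trace (tracking q):
result, y, q = (1, 21, 3)  # -> result = 1, y = 21, q = 3
result, y, q = (y, q, result)  # -> result = 21, y = 3, q = 1
result, y = (result + q, y - result)  # -> result = 22, y = -18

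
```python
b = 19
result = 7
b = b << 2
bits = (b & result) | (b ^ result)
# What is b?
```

Trace (tracking b):
b = 19  # -> b = 19
result = 7  # -> result = 7
b = b << 2  # -> b = 76
bits = b & result | b ^ result  # -> bits = 79

Answer: 76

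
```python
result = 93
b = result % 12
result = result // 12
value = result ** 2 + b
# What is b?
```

Trace (tracking b):
result = 93  # -> result = 93
b = result % 12  # -> b = 9
result = result // 12  # -> result = 7
value = result ** 2 + b  # -> value = 58

Answer: 9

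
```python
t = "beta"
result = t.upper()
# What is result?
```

Trace (tracking result):
t = 'beta'  # -> t = 'beta'
result = t.upper()  # -> result = 'BETA'

Answer: 'BETA'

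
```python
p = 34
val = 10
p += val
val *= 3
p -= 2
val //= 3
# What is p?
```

Answer: 42

Derivation:
Trace (tracking p):
p = 34  # -> p = 34
val = 10  # -> val = 10
p += val  # -> p = 44
val *= 3  # -> val = 30
p -= 2  # -> p = 42
val //= 3  # -> val = 10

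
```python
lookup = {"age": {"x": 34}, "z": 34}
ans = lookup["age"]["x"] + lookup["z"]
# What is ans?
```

Trace (tracking ans):
lookup = {'age': {'x': 34}, 'z': 34}  # -> lookup = {'age': {'x': 34}, 'z': 34}
ans = lookup['age']['x'] + lookup['z']  # -> ans = 68

Answer: 68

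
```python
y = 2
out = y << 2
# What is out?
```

Trace (tracking out):
y = 2  # -> y = 2
out = y << 2  # -> out = 8

Answer: 8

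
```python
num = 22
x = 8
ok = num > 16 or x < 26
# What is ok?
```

Answer: True

Derivation:
Trace (tracking ok):
num = 22  # -> num = 22
x = 8  # -> x = 8
ok = num > 16 or x < 26  # -> ok = True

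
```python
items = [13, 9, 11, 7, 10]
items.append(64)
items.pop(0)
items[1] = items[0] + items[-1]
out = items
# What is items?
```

Answer: [9, 73, 7, 10, 64]

Derivation:
Trace (tracking items):
items = [13, 9, 11, 7, 10]  # -> items = [13, 9, 11, 7, 10]
items.append(64)  # -> items = [13, 9, 11, 7, 10, 64]
items.pop(0)  # -> items = [9, 11, 7, 10, 64]
items[1] = items[0] + items[-1]  # -> items = [9, 73, 7, 10, 64]
out = items  # -> out = [9, 73, 7, 10, 64]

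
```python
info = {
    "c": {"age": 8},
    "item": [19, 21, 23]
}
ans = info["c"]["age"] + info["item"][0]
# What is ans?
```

Trace (tracking ans):
info = {'c': {'age': 8}, 'item': [19, 21, 23]}  # -> info = {'c': {'age': 8}, 'item': [19, 21, 23]}
ans = info['c']['age'] + info['item'][0]  # -> ans = 27

Answer: 27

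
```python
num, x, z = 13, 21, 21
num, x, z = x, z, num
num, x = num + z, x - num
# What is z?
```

Answer: 13

Derivation:
Trace (tracking z):
num, x, z = (13, 21, 21)  # -> num = 13, x = 21, z = 21
num, x, z = (x, z, num)  # -> num = 21, x = 21, z = 13
num, x = (num + z, x - num)  # -> num = 34, x = 0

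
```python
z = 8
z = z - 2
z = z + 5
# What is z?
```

Answer: 11

Derivation:
Trace (tracking z):
z = 8  # -> z = 8
z = z - 2  # -> z = 6
z = z + 5  # -> z = 11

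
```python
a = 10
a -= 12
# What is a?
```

Trace (tracking a):
a = 10  # -> a = 10
a -= 12  # -> a = -2

Answer: -2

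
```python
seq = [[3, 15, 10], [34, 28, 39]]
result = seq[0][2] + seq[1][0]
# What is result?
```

Trace (tracking result):
seq = [[3, 15, 10], [34, 28, 39]]  # -> seq = [[3, 15, 10], [34, 28, 39]]
result = seq[0][2] + seq[1][0]  # -> result = 44

Answer: 44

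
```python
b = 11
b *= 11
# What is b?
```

Answer: 121

Derivation:
Trace (tracking b):
b = 11  # -> b = 11
b *= 11  # -> b = 121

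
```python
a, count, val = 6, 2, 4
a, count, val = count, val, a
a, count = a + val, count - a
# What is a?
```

Trace (tracking a):
a, count, val = (6, 2, 4)  # -> a = 6, count = 2, val = 4
a, count, val = (count, val, a)  # -> a = 2, count = 4, val = 6
a, count = (a + val, count - a)  # -> a = 8, count = 2

Answer: 8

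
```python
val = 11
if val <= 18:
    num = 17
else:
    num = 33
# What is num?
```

Answer: 17

Derivation:
Trace (tracking num):
val = 11  # -> val = 11
if val <= 18:  # condition is True
    num = 17  # -> num = 17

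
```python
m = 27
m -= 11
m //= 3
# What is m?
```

Answer: 5

Derivation:
Trace (tracking m):
m = 27  # -> m = 27
m -= 11  # -> m = 16
m //= 3  # -> m = 5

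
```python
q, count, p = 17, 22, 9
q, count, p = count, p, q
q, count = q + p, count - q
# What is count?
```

Answer: -13

Derivation:
Trace (tracking count):
q, count, p = (17, 22, 9)  # -> q = 17, count = 22, p = 9
q, count, p = (count, p, q)  # -> q = 22, count = 9, p = 17
q, count = (q + p, count - q)  # -> q = 39, count = -13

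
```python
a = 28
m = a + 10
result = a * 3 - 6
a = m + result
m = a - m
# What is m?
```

Trace (tracking m):
a = 28  # -> a = 28
m = a + 10  # -> m = 38
result = a * 3 - 6  # -> result = 78
a = m + result  # -> a = 116
m = a - m  # -> m = 78

Answer: 78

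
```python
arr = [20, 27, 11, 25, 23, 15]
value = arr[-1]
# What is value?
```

Answer: 15

Derivation:
Trace (tracking value):
arr = [20, 27, 11, 25, 23, 15]  # -> arr = [20, 27, 11, 25, 23, 15]
value = arr[-1]  # -> value = 15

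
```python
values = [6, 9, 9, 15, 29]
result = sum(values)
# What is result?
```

Trace (tracking result):
values = [6, 9, 9, 15, 29]  # -> values = [6, 9, 9, 15, 29]
result = sum(values)  # -> result = 68

Answer: 68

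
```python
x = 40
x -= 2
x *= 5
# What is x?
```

Trace (tracking x):
x = 40  # -> x = 40
x -= 2  # -> x = 38
x *= 5  # -> x = 190

Answer: 190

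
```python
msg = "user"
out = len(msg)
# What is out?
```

Trace (tracking out):
msg = 'user'  # -> msg = 'user'
out = len(msg)  # -> out = 4

Answer: 4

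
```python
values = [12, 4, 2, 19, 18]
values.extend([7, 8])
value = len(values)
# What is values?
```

Answer: [12, 4, 2, 19, 18, 7, 8]

Derivation:
Trace (tracking values):
values = [12, 4, 2, 19, 18]  # -> values = [12, 4, 2, 19, 18]
values.extend([7, 8])  # -> values = [12, 4, 2, 19, 18, 7, 8]
value = len(values)  # -> value = 7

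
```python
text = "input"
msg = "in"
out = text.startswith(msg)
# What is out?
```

Answer: True

Derivation:
Trace (tracking out):
text = 'input'  # -> text = 'input'
msg = 'in'  # -> msg = 'in'
out = text.startswith(msg)  # -> out = True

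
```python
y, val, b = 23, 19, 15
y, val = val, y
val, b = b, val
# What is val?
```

Trace (tracking val):
y, val, b = (23, 19, 15)  # -> y = 23, val = 19, b = 15
y, val = (val, y)  # -> y = 19, val = 23
val, b = (b, val)  # -> val = 15, b = 23

Answer: 15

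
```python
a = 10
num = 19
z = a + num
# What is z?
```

Answer: 29

Derivation:
Trace (tracking z):
a = 10  # -> a = 10
num = 19  # -> num = 19
z = a + num  # -> z = 29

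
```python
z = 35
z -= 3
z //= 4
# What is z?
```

Answer: 8

Derivation:
Trace (tracking z):
z = 35  # -> z = 35
z -= 3  # -> z = 32
z //= 4  # -> z = 8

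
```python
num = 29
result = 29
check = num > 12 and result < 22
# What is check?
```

Trace (tracking check):
num = 29  # -> num = 29
result = 29  # -> result = 29
check = num > 12 and result < 22  # -> check = False

Answer: False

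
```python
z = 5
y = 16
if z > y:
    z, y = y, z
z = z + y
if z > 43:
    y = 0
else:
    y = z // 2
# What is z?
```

Trace (tracking z):
z = 5  # -> z = 5
y = 16  # -> y = 16
if z > y:  # condition is False
z = z + y  # -> z = 21
if z > 43:  # condition is False
else:
    y = z // 2  # -> y = 10

Answer: 21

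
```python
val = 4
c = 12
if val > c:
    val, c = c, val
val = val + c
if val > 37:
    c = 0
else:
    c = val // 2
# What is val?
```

Trace (tracking val):
val = 4  # -> val = 4
c = 12  # -> c = 12
if val > c:  # condition is False
val = val + c  # -> val = 16
if val > 37:  # condition is False
else:
    c = val // 2  # -> c = 8

Answer: 16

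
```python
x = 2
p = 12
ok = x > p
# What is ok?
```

Answer: False

Derivation:
Trace (tracking ok):
x = 2  # -> x = 2
p = 12  # -> p = 12
ok = x > p  # -> ok = False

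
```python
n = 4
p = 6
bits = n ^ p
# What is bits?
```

Trace (tracking bits):
n = 4  # -> n = 4
p = 6  # -> p = 6
bits = n ^ p  # -> bits = 2

Answer: 2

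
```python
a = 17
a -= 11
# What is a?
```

Trace (tracking a):
a = 17  # -> a = 17
a -= 11  # -> a = 6

Answer: 6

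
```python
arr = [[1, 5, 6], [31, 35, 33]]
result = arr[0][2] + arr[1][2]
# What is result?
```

Answer: 39

Derivation:
Trace (tracking result):
arr = [[1, 5, 6], [31, 35, 33]]  # -> arr = [[1, 5, 6], [31, 35, 33]]
result = arr[0][2] + arr[1][2]  # -> result = 39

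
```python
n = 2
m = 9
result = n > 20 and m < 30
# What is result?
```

Answer: False

Derivation:
Trace (tracking result):
n = 2  # -> n = 2
m = 9  # -> m = 9
result = n > 20 and m < 30  # -> result = False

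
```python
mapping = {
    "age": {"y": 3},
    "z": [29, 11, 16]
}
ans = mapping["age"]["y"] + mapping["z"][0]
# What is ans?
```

Trace (tracking ans):
mapping = {'age': {'y': 3}, 'z': [29, 11, 16]}  # -> mapping = {'age': {'y': 3}, 'z': [29, 11, 16]}
ans = mapping['age']['y'] + mapping['z'][0]  # -> ans = 32

Answer: 32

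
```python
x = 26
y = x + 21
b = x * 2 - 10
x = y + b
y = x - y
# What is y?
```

Answer: 42

Derivation:
Trace (tracking y):
x = 26  # -> x = 26
y = x + 21  # -> y = 47
b = x * 2 - 10  # -> b = 42
x = y + b  # -> x = 89
y = x - y  # -> y = 42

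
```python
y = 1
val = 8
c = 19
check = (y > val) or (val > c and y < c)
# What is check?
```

Answer: False

Derivation:
Trace (tracking check):
y = 1  # -> y = 1
val = 8  # -> val = 8
c = 19  # -> c = 19
check = y > val or (val > c and y < c)  # -> check = False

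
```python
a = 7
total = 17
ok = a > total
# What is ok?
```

Answer: False

Derivation:
Trace (tracking ok):
a = 7  # -> a = 7
total = 17  # -> total = 17
ok = a > total  # -> ok = False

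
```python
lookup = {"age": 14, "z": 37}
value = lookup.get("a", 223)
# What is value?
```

Answer: 223

Derivation:
Trace (tracking value):
lookup = {'age': 14, 'z': 37}  # -> lookup = {'age': 14, 'z': 37}
value = lookup.get('a', 223)  # -> value = 223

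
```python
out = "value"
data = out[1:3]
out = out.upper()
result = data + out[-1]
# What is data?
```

Trace (tracking data):
out = 'value'  # -> out = 'value'
data = out[1:3]  # -> data = 'al'
out = out.upper()  # -> out = 'VALUE'
result = data + out[-1]  # -> result = 'alE'

Answer: 'al'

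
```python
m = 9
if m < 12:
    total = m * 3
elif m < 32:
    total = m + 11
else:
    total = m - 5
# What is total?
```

Trace (tracking total):
m = 9  # -> m = 9
if m < 12:  # condition is True
    total = m * 3  # -> total = 27

Answer: 27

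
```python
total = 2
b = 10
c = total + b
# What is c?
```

Answer: 12

Derivation:
Trace (tracking c):
total = 2  # -> total = 2
b = 10  # -> b = 10
c = total + b  # -> c = 12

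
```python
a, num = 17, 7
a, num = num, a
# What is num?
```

Trace (tracking num):
a, num = (17, 7)  # -> a = 17, num = 7
a, num = (num, a)  # -> a = 7, num = 17

Answer: 17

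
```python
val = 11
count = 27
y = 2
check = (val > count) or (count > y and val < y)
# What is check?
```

Answer: False

Derivation:
Trace (tracking check):
val = 11  # -> val = 11
count = 27  # -> count = 27
y = 2  # -> y = 2
check = val > count or (count > y and val < y)  # -> check = False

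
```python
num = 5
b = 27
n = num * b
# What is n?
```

Answer: 135

Derivation:
Trace (tracking n):
num = 5  # -> num = 5
b = 27  # -> b = 27
n = num * b  # -> n = 135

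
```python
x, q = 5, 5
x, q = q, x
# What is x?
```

Answer: 5

Derivation:
Trace (tracking x):
x, q = (5, 5)  # -> x = 5, q = 5
x, q = (q, x)  # -> x = 5, q = 5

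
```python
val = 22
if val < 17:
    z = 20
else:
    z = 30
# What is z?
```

Trace (tracking z):
val = 22  # -> val = 22
if val < 17:  # condition is False
else:
    z = 30  # -> z = 30

Answer: 30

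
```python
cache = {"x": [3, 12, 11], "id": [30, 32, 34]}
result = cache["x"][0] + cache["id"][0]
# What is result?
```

Trace (tracking result):
cache = {'x': [3, 12, 11], 'id': [30, 32, 34]}  # -> cache = {'x': [3, 12, 11], 'id': [30, 32, 34]}
result = cache['x'][0] + cache['id'][0]  # -> result = 33

Answer: 33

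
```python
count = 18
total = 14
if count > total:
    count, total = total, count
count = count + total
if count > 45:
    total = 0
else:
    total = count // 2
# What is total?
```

Answer: 16

Derivation:
Trace (tracking total):
count = 18  # -> count = 18
total = 14  # -> total = 14
if count > total:  # condition is True
    count, total = (total, count)  # -> count = 14, total = 18
count = count + total  # -> count = 32
if count > 45:  # condition is False
else:
    total = count // 2  # -> total = 16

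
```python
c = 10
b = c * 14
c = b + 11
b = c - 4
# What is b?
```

Answer: 147

Derivation:
Trace (tracking b):
c = 10  # -> c = 10
b = c * 14  # -> b = 140
c = b + 11  # -> c = 151
b = c - 4  # -> b = 147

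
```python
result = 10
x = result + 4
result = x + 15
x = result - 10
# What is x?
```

Trace (tracking x):
result = 10  # -> result = 10
x = result + 4  # -> x = 14
result = x + 15  # -> result = 29
x = result - 10  # -> x = 19

Answer: 19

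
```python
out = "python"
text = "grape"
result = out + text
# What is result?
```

Trace (tracking result):
out = 'python'  # -> out = 'python'
text = 'grape'  # -> text = 'grape'
result = out + text  # -> result = 'pythongrape'

Answer: 'pythongrape'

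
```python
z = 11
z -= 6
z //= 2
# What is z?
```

Answer: 2

Derivation:
Trace (tracking z):
z = 11  # -> z = 11
z -= 6  # -> z = 5
z //= 2  # -> z = 2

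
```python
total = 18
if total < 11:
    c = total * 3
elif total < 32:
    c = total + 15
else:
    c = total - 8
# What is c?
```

Answer: 33

Derivation:
Trace (tracking c):
total = 18  # -> total = 18
if total < 11:  # condition is False
elif total < 32:  # condition is True
    c = total + 15  # -> c = 33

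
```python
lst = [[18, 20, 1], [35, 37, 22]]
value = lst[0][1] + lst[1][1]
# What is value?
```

Trace (tracking value):
lst = [[18, 20, 1], [35, 37, 22]]  # -> lst = [[18, 20, 1], [35, 37, 22]]
value = lst[0][1] + lst[1][1]  # -> value = 57

Answer: 57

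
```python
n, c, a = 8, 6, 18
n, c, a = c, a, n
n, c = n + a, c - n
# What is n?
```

Answer: 14

Derivation:
Trace (tracking n):
n, c, a = (8, 6, 18)  # -> n = 8, c = 6, a = 18
n, c, a = (c, a, n)  # -> n = 6, c = 18, a = 8
n, c = (n + a, c - n)  # -> n = 14, c = 12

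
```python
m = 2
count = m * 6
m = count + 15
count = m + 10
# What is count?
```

Trace (tracking count):
m = 2  # -> m = 2
count = m * 6  # -> count = 12
m = count + 15  # -> m = 27
count = m + 10  # -> count = 37

Answer: 37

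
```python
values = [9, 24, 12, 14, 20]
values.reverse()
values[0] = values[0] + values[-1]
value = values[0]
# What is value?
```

Answer: 29

Derivation:
Trace (tracking value):
values = [9, 24, 12, 14, 20]  # -> values = [9, 24, 12, 14, 20]
values.reverse()  # -> values = [20, 14, 12, 24, 9]
values[0] = values[0] + values[-1]  # -> values = [29, 14, 12, 24, 9]
value = values[0]  # -> value = 29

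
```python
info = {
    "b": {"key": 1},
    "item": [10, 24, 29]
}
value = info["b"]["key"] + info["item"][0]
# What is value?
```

Answer: 11

Derivation:
Trace (tracking value):
info = {'b': {'key': 1}, 'item': [10, 24, 29]}  # -> info = {'b': {'key': 1}, 'item': [10, 24, 29]}
value = info['b']['key'] + info['item'][0]  # -> value = 11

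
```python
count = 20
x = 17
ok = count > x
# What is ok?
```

Answer: True

Derivation:
Trace (tracking ok):
count = 20  # -> count = 20
x = 17  # -> x = 17
ok = count > x  # -> ok = True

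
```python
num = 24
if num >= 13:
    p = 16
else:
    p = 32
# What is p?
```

Trace (tracking p):
num = 24  # -> num = 24
if num >= 13:  # condition is True
    p = 16  # -> p = 16

Answer: 16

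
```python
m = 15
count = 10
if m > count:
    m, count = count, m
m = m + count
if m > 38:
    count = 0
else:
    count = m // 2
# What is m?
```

Trace (tracking m):
m = 15  # -> m = 15
count = 10  # -> count = 10
if m > count:  # condition is True
    m, count = (count, m)  # -> m = 10, count = 15
m = m + count  # -> m = 25
if m > 38:  # condition is False
else:
    count = m // 2  # -> count = 12

Answer: 25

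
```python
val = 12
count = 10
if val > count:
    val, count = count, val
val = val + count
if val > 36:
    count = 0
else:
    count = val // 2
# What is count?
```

Answer: 11

Derivation:
Trace (tracking count):
val = 12  # -> val = 12
count = 10  # -> count = 10
if val > count:  # condition is True
    val, count = (count, val)  # -> val = 10, count = 12
val = val + count  # -> val = 22
if val > 36:  # condition is False
else:
    count = val // 2  # -> count = 11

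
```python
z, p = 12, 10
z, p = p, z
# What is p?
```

Answer: 12

Derivation:
Trace (tracking p):
z, p = (12, 10)  # -> z = 12, p = 10
z, p = (p, z)  # -> z = 10, p = 12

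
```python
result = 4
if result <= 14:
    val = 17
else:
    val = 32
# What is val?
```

Trace (tracking val):
result = 4  # -> result = 4
if result <= 14:  # condition is True
    val = 17  # -> val = 17

Answer: 17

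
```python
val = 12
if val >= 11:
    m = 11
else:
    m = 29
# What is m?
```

Trace (tracking m):
val = 12  # -> val = 12
if val >= 11:  # condition is True
    m = 11  # -> m = 11

Answer: 11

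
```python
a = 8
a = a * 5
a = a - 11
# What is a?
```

Trace (tracking a):
a = 8  # -> a = 8
a = a * 5  # -> a = 40
a = a - 11  # -> a = 29

Answer: 29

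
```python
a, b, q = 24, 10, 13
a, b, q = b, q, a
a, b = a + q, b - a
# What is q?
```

Trace (tracking q):
a, b, q = (24, 10, 13)  # -> a = 24, b = 10, q = 13
a, b, q = (b, q, a)  # -> a = 10, b = 13, q = 24
a, b = (a + q, b - a)  # -> a = 34, b = 3

Answer: 24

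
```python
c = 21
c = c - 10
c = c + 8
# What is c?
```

Answer: 19

Derivation:
Trace (tracking c):
c = 21  # -> c = 21
c = c - 10  # -> c = 11
c = c + 8  # -> c = 19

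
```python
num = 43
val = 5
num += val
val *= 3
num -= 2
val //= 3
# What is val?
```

Trace (tracking val):
num = 43  # -> num = 43
val = 5  # -> val = 5
num += val  # -> num = 48
val *= 3  # -> val = 15
num -= 2  # -> num = 46
val //= 3  # -> val = 5

Answer: 5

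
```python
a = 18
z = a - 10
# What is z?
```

Answer: 8

Derivation:
Trace (tracking z):
a = 18  # -> a = 18
z = a - 10  # -> z = 8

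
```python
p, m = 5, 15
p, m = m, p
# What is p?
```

Answer: 15

Derivation:
Trace (tracking p):
p, m = (5, 15)  # -> p = 5, m = 15
p, m = (m, p)  # -> p = 15, m = 5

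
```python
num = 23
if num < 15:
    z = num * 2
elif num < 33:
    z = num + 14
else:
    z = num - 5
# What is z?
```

Trace (tracking z):
num = 23  # -> num = 23
if num < 15:  # condition is False
elif num < 33:  # condition is True
    z = num + 14  # -> z = 37

Answer: 37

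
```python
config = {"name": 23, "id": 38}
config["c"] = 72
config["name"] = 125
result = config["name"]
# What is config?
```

Trace (tracking config):
config = {'name': 23, 'id': 38}  # -> config = {'name': 23, 'id': 38}
config['c'] = 72  # -> config = {'name': 23, 'id': 38, 'c': 72}
config['name'] = 125  # -> config = {'name': 125, 'id': 38, 'c': 72}
result = config['name']  # -> result = 125

Answer: {'name': 125, 'id': 38, 'c': 72}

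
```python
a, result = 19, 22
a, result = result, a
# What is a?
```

Answer: 22

Derivation:
Trace (tracking a):
a, result = (19, 22)  # -> a = 19, result = 22
a, result = (result, a)  # -> a = 22, result = 19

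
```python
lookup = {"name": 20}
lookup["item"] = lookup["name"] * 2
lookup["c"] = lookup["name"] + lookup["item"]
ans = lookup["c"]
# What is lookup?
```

Answer: {'name': 20, 'item': 40, 'c': 60}

Derivation:
Trace (tracking lookup):
lookup = {'name': 20}  # -> lookup = {'name': 20}
lookup['item'] = lookup['name'] * 2  # -> lookup = {'name': 20, 'item': 40}
lookup['c'] = lookup['name'] + lookup['item']  # -> lookup = {'name': 20, 'item': 40, 'c': 60}
ans = lookup['c']  # -> ans = 60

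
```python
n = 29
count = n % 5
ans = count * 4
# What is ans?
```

Answer: 16

Derivation:
Trace (tracking ans):
n = 29  # -> n = 29
count = n % 5  # -> count = 4
ans = count * 4  # -> ans = 16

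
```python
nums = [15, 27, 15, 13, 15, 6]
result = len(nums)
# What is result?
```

Trace (tracking result):
nums = [15, 27, 15, 13, 15, 6]  # -> nums = [15, 27, 15, 13, 15, 6]
result = len(nums)  # -> result = 6

Answer: 6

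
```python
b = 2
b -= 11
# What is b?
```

Trace (tracking b):
b = 2  # -> b = 2
b -= 11  # -> b = -9

Answer: -9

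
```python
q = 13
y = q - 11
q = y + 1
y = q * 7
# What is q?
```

Trace (tracking q):
q = 13  # -> q = 13
y = q - 11  # -> y = 2
q = y + 1  # -> q = 3
y = q * 7  # -> y = 21

Answer: 3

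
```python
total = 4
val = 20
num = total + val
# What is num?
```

Answer: 24

Derivation:
Trace (tracking num):
total = 4  # -> total = 4
val = 20  # -> val = 20
num = total + val  # -> num = 24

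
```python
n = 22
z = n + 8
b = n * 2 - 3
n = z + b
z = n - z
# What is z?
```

Answer: 41

Derivation:
Trace (tracking z):
n = 22  # -> n = 22
z = n + 8  # -> z = 30
b = n * 2 - 3  # -> b = 41
n = z + b  # -> n = 71
z = n - z  # -> z = 41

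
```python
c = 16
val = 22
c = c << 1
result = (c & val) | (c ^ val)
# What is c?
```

Answer: 32

Derivation:
Trace (tracking c):
c = 16  # -> c = 16
val = 22  # -> val = 22
c = c << 1  # -> c = 32
result = c & val | c ^ val  # -> result = 54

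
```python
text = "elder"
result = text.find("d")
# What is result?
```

Answer: 2

Derivation:
Trace (tracking result):
text = 'elder'  # -> text = 'elder'
result = text.find('d')  # -> result = 2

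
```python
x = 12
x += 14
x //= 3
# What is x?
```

Answer: 8

Derivation:
Trace (tracking x):
x = 12  # -> x = 12
x += 14  # -> x = 26
x //= 3  # -> x = 8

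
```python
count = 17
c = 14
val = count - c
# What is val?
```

Trace (tracking val):
count = 17  # -> count = 17
c = 14  # -> c = 14
val = count - c  # -> val = 3

Answer: 3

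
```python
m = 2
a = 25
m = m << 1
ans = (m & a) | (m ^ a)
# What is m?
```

Trace (tracking m):
m = 2  # -> m = 2
a = 25  # -> a = 25
m = m << 1  # -> m = 4
ans = m & a | m ^ a  # -> ans = 29

Answer: 4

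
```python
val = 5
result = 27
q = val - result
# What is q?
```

Trace (tracking q):
val = 5  # -> val = 5
result = 27  # -> result = 27
q = val - result  # -> q = -22

Answer: -22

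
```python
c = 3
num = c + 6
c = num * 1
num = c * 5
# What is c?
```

Answer: 9

Derivation:
Trace (tracking c):
c = 3  # -> c = 3
num = c + 6  # -> num = 9
c = num * 1  # -> c = 9
num = c * 5  # -> num = 45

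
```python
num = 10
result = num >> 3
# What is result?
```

Answer: 1

Derivation:
Trace (tracking result):
num = 10  # -> num = 10
result = num >> 3  # -> result = 1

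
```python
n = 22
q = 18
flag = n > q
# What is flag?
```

Trace (tracking flag):
n = 22  # -> n = 22
q = 18  # -> q = 18
flag = n > q  # -> flag = True

Answer: True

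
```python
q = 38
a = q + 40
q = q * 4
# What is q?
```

Trace (tracking q):
q = 38  # -> q = 38
a = q + 40  # -> a = 78
q = q * 4  # -> q = 152

Answer: 152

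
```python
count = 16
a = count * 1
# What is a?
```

Answer: 16

Derivation:
Trace (tracking a):
count = 16  # -> count = 16
a = count * 1  # -> a = 16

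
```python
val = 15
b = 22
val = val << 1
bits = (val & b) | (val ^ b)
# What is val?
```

Answer: 30

Derivation:
Trace (tracking val):
val = 15  # -> val = 15
b = 22  # -> b = 22
val = val << 1  # -> val = 30
bits = val & b | val ^ b  # -> bits = 30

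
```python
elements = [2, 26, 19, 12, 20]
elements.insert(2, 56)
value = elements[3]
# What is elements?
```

Answer: [2, 26, 56, 19, 12, 20]

Derivation:
Trace (tracking elements):
elements = [2, 26, 19, 12, 20]  # -> elements = [2, 26, 19, 12, 20]
elements.insert(2, 56)  # -> elements = [2, 26, 56, 19, 12, 20]
value = elements[3]  # -> value = 19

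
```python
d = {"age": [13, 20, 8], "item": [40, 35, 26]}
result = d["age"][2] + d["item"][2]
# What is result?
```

Trace (tracking result):
d = {'age': [13, 20, 8], 'item': [40, 35, 26]}  # -> d = {'age': [13, 20, 8], 'item': [40, 35, 26]}
result = d['age'][2] + d['item'][2]  # -> result = 34

Answer: 34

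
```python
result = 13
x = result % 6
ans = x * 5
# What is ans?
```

Trace (tracking ans):
result = 13  # -> result = 13
x = result % 6  # -> x = 1
ans = x * 5  # -> ans = 5

Answer: 5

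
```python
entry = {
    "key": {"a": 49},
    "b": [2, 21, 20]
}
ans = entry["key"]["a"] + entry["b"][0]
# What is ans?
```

Trace (tracking ans):
entry = {'key': {'a': 49}, 'b': [2, 21, 20]}  # -> entry = {'key': {'a': 49}, 'b': [2, 21, 20]}
ans = entry['key']['a'] + entry['b'][0]  # -> ans = 51

Answer: 51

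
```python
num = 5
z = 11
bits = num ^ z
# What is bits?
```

Answer: 14

Derivation:
Trace (tracking bits):
num = 5  # -> num = 5
z = 11  # -> z = 11
bits = num ^ z  # -> bits = 14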